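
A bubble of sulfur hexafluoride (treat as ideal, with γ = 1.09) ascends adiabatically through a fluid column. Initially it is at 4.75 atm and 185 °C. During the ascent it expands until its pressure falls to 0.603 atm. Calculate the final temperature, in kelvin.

T₂ ≈ 386 K

Along an adiabat T P^((1−γ)/γ) is constant, so T₂ = T₁ (P₂/P₁)^((γ−1)/γ).
T₁ = 185 °C = 458.1 K.
T₂ = 458.1 × (0.603/4.75)^(0.0826) = 386.4 K.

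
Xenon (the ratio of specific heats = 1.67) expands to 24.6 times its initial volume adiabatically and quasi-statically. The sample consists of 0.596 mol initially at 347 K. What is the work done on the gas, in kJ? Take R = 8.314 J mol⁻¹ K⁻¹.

W ≈ -2.27 kJ

For a reversible adiabat TV^(γ−1) is constant, so T₂ = T₁ (V₁/V₂)^(γ−1).
T₂ = 347 × (1/24.6)^(0.67) = 40.59 K.
Q = 0, so ΔU = W_on_gas = nCᵥΔT with Cᵥ = R/(γ−1) = 12.41 J/(mol·K).
ΔU = 0.596 × 12.41 × (40.59 − 347) = -2266 J.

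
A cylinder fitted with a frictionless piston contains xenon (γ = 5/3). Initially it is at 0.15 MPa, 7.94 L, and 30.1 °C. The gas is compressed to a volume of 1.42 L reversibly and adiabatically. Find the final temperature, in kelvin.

For a reversible adiabat TV^(γ−1) is constant, so T₂ = T₁ (V₁/V₂)^(γ−1).
T₁ = 30.1 °C = 303.2 K.
T₂ = 303.2 × (7.94/1.42)^(2/3) = 955.3 K.

T₂ ≈ 955 K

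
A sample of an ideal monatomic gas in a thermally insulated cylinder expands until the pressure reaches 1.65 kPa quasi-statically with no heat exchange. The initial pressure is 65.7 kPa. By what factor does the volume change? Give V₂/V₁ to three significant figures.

V₂/V₁ ≈ 9.12

From PV^γ = const, V₂/V₁ = (P₁/P₂)^(1/γ).
For a monatomic ideal gas γ = 5/3.
V₂/V₁ = (65.7/1.65)^(3/5) = 9.121.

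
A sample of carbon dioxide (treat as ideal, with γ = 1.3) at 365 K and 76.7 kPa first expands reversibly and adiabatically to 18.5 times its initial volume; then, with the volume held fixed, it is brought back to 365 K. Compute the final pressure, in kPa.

P₃ ≈ 4.15 kPa

Adiabatic step (PV^γ = const): P₂ = 76.7×(1/18.5)^(1.3) = 1.728 kPa; T₂ = 365×(1/18.5)^(0.3) = 152.1 K.
Isochoric: P₃ = P₂(T₃/T₂) = 1.728 × (365/152.1) = 4.146 kPa.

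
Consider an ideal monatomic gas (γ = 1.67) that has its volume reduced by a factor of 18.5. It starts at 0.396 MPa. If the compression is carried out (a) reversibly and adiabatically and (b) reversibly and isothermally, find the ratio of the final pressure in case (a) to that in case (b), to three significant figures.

P_adiabatic / P_isothermal ≈ 7.06

Isothermal: P_b = P₁(V₁/V₂) = 0.396×18.5.
Adiabatic: P_a = P₁(V₁/V₂)^γ = 0.396×18.5^(1.67).
P_a/P_b = (V₁/V₂)^(γ−1) = 18.5^(0.67) = 7.063.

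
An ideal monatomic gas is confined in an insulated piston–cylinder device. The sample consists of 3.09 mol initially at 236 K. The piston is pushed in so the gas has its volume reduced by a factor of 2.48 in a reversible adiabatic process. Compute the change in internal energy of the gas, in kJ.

For a reversible adiabat TV^(γ−1) is constant, so T₂ = T₁ (V₁/V₂)^(γ−1).
γ = 5/3 for a monatomic ideal gas, so γ−1 = 2/3.
T₂ = 236 × 2.48^(2/3) = 432.4 K.
Q = 0, so ΔU = W_on_gas = nCᵥΔT with Cᵥ = R/(γ−1) = 12.47 J/(mol·K).
ΔU = 3.09 × 12.47 × (432.4 − 236) = 7568 J.

ΔU ≈ 7.57 kJ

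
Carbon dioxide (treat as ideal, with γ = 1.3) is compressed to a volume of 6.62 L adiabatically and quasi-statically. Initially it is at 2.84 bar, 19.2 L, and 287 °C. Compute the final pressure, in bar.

Since PV^γ is constant along a reversible adiabat, P₂ = P₁ (V₁/V₂)^γ.
P₂ = 2.84 × (19.2/6.62)^(1.3) = 11.34 bar.

P₂ ≈ 11.3 bar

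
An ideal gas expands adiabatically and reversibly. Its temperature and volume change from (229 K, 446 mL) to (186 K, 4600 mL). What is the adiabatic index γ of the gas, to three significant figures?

TV^(γ−1) = const ⇒ γ − 1 = ln(T₂/T₁) / ln(V₁/V₂).
γ = 1 + ln(186/229) / ln(446/4600) = 1.089.

γ ≈ 1.09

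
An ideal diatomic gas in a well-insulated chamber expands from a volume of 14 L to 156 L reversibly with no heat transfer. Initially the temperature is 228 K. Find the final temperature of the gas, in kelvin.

T₂ ≈ 86.9 K

Adiabatic: T₁V₁^(γ−1) = T₂V₂^(γ−1) ⇒ T₂ = T₁ (V₁/V₂)^(γ−1).
For a diatomic ideal gas γ = 7/5, so γ−1 = 2/5.
T₂ = 228 × (14/156)^(2/5) = 86.92 K.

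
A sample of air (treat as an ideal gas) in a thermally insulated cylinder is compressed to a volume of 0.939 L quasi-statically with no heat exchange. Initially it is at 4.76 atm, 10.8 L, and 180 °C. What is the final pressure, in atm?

P₂ ≈ 145 atm

Since PV^γ is constant along a reversible adiabat, P₂ = P₁ (V₁/V₂)^γ.
γ = 7/5 for a diatomic ideal gas.
P₂ = 4.76 × (10.8/0.939)^(7/5) = 145.4 atm.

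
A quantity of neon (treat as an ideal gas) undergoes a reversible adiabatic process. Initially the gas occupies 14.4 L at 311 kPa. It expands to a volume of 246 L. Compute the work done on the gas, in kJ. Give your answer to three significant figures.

γ = 5/3 for a monatomic ideal gas.
P₂ = P₁(V₁/V₂)^γ = 311×(14.4/246)^(5/3) = 2.745 kPa.
For a reversible adiabat, W_by_gas = (P₁V₁ − P₂V₂)/(γ−1).
W_by = (311000×0.0144 − 2745×0.246) / (2/3) = 5705 J.
W_on_gas = −W_by = -5705 J.

W ≈ -5.70 kJ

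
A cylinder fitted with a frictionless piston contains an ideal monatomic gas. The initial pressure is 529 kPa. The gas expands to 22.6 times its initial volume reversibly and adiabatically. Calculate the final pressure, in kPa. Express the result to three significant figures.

P₂ ≈ 2.93 kPa

Since PV^γ is constant along a reversible adiabat, P₂ = P₁ (V₁/V₂)^γ.
For a monatomic ideal gas γ = 5/3.
P₂ = 529 × (1/22.6)^(5/3) = 2.928 kPa.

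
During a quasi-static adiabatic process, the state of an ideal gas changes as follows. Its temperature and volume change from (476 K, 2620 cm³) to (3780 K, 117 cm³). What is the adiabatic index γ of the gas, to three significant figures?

TV^(γ−1) = const ⇒ γ − 1 = ln(T₂/T₁) / ln(V₁/V₂).
γ = 1 + ln(3780/476) / ln(2620/117) = 1.667.

γ ≈ 1.67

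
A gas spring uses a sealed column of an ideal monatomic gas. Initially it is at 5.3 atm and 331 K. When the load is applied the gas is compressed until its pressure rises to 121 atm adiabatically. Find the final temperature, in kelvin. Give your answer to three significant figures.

Along an adiabat T P^((1−γ)/γ) is constant, so T₂ = T₁ (P₂/P₁)^((γ−1)/γ).
For a monatomic ideal gas γ = 5/3, so (γ−1)/γ = 2/5.
T₂ = 331 × (121/5.3)^(2/5) = 1157 K.

T₂ ≈ 1160 K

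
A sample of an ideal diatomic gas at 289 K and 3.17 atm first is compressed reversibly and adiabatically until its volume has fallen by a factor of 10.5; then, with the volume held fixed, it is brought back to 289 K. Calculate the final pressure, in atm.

P₃ ≈ 33.3 atm

For a diatomic ideal gas γ = 7/5.
Adiabatic step (PV^γ = const): P₂ = 3.17×10.5^(7/5) = 85.26 atm; T₂ = 289×10.5^(2/5) = 740.2 K.
Isochoric: P₃ = P₂(T₃/T₂) = 85.26 × (289/740.2) = 33.28 atm.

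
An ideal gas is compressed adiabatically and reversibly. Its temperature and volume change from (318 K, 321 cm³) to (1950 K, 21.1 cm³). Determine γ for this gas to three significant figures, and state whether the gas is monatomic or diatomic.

γ ≈ 1.67; monatomic

TV^(γ−1) = const ⇒ γ − 1 = ln(T₂/T₁) / ln(V₁/V₂).
γ = 1 + ln(1950/318) / ln(321/21.1) = 1.666.
γ ≈ 1.67 is close to 5/3, so the gas is monatomic.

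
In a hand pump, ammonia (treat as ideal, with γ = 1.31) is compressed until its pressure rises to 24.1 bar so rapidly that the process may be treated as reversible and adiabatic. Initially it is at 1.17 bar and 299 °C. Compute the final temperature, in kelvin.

Adiabatic: T₂/T₁ = (P₂/P₁)^((γ−1)/γ).
T₁ = 299 °C = 572.1 K.
T₂ = 572.1 × (24.1/1.17)^(0.237) = 1171 K.

T₂ ≈ 1170 K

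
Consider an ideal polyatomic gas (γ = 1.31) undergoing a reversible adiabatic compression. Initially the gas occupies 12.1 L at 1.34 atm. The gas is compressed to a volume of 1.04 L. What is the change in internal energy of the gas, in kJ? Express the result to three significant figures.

ΔU ≈ 6.04 kJ

P₂ = P₁(V₁/V₂)^γ = 1.34×(12.1/1.04)^(1.31) = 33.36 atm.
For a reversible adiabat, W_by_gas = (P₁V₁ − P₂V₂)/(γ−1).
W_by = (135800×0.0121 − 3.38×10^6×0.00104) / (0.31) = -6041 J.
Q = 0 ⇒ ΔU = −W_by = 6041 J.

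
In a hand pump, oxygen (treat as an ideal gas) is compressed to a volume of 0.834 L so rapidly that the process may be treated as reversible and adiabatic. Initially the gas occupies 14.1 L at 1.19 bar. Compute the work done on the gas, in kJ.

W ≈ 8.80 kJ

γ = 7/5 for a diatomic ideal gas.
P₂ = P₁(V₁/V₂)^γ = 1.19×(14.1/0.834)^(7/5) = 62.35 bar.
For a reversible adiabat, W_by_gas = (P₁V₁ − P₂V₂)/(γ−1).
W_by = (119000×0.0141 − 6.235×10^6×0.000834) / (2/5) = -8805 J.
W_on_gas = −W_by = 8805 J.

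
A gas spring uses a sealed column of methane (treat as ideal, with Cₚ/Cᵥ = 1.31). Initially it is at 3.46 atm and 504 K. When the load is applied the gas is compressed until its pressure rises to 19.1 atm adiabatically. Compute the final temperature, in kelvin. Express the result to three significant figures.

T₂ ≈ 755 K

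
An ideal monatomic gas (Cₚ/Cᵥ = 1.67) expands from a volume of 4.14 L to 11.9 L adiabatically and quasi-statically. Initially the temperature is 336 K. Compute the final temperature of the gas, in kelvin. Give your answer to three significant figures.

T₂ ≈ 166 K

For a reversible adiabat TV^(γ−1) is constant, so T₂ = T₁ (V₁/V₂)^(γ−1).
T₂ = 336 × (4.14/11.9)^(0.67) = 165.6 K.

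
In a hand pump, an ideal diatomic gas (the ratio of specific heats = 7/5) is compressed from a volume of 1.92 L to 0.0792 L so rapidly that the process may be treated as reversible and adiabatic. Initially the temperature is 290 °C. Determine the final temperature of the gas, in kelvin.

T₂ ≈ 2020 K

Adiabatic: T₁V₁^(γ−1) = T₂V₂^(γ−1) ⇒ T₂ = T₁ (V₁/V₂)^(γ−1).
T₁ = 290 °C = 563.1 K.
T₂ = 563.1 × (1.92/0.0792)^(2/5) = 2016 K.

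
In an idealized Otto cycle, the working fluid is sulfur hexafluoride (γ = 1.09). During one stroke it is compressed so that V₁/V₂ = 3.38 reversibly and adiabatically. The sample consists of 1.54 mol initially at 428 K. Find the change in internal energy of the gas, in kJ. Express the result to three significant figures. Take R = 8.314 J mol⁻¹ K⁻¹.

ΔU ≈ 7.05 kJ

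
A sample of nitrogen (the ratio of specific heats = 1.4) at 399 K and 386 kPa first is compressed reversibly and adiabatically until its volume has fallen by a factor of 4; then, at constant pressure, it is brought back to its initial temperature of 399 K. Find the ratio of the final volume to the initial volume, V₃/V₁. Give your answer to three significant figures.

V₃/V₁ ≈ 0.144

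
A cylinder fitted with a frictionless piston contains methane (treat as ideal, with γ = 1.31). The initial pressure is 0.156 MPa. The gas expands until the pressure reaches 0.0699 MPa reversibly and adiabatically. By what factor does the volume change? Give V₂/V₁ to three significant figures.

V₂/V₁ ≈ 1.85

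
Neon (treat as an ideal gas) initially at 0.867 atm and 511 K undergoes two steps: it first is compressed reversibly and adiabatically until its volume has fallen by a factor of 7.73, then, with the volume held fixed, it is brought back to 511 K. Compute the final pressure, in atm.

For a monatomic ideal gas γ = 5/3.
Adiabatic step (PV^γ = const): P₂ = 0.867×7.73^(5/3) = 26.2 atm; T₂ = 511×7.73^(2/3) = 1998 K.
Isochoric: P₃ = P₂(T₃/T₂) = 26.2 × (511/1998) = 6.702 atm.

P₃ ≈ 6.70 atm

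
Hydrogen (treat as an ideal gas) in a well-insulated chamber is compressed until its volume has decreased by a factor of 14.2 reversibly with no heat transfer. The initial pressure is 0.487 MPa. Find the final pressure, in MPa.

Since PV^γ is constant along a reversible adiabat, P₂ = P₁ (V₁/V₂)^γ.
For a diatomic ideal gas γ = 7/5.
P₂ = 0.487 × 14.2^(7/5) = 19.99 MPa.

P₂ ≈ 20.0 MPa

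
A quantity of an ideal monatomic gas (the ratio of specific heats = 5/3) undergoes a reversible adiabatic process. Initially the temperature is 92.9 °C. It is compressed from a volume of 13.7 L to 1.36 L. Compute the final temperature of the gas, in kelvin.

For a reversible adiabat TV^(γ−1) is constant, so T₂ = T₁ (V₁/V₂)^(γ−1).
T₁ = 92.9 °C = 366 K.
T₂ = 366 × (13.7/1.36)^(2/3) = 1707 K.

T₂ ≈ 1710 K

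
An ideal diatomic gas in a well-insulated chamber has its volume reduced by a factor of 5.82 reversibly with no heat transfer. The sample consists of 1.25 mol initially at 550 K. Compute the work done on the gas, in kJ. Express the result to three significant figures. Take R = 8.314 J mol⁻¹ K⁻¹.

W ≈ 14.6 kJ

Adiabatic: T₁V₁^(γ−1) = T₂V₂^(γ−1) ⇒ T₂ = T₁ (V₁/V₂)^(γ−1).
γ = 7/5 for a diatomic ideal gas, so γ−1 = 2/5.
T₂ = 550 × 5.82^(2/5) = 1113 K.
Q = 0, so ΔU = W_on_gas = nCᵥΔT with Cᵥ = R/(γ−1) = 20.79 J/(mol·K).
ΔU = 1.25 × 20.79 × (1113 − 550) = 14620 J.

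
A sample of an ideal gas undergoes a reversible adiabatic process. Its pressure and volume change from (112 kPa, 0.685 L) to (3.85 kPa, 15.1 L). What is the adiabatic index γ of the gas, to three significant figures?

γ ≈ 1.09

PV^γ = const ⇒ γ = ln(P₂/P₁) / ln(V₁/V₂).
γ = ln(3.85/112) / ln(0.685/15.1) = 1.09.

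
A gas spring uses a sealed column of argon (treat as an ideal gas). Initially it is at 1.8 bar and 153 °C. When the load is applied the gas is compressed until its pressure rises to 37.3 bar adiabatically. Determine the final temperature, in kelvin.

T₂ ≈ 1430 K

Adiabatic: T₂/T₁ = (P₂/P₁)^((γ−1)/γ).
For a monatomic ideal gas γ = 5/3, so (γ−1)/γ = 2/5.
T₁ = 153 °C = 426.1 K.
T₂ = 426.1 × (37.3/1.8)^(2/5) = 1433 K.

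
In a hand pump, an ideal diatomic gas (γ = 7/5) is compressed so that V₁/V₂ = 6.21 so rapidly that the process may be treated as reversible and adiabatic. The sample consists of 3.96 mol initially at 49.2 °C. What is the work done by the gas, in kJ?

W ≈ -28.5 kJ

For a reversible adiabat TV^(γ−1) is constant, so T₂ = T₁ (V₁/V₂)^(γ−1).
T₁ = 49.2 °C = 322.3 K.
T₂ = 322.3 × 6.21^(2/5) = 669.2 K.
Q = 0, so ΔU = W_on_gas = nCᵥΔT with Cᵥ = R/(γ−1) = 20.79 J/(mol·K).
ΔU = 3.96 × 20.79 × (669.2 − 322.3) = 28550 J.
Work done by the gas = −ΔU = -28550 J.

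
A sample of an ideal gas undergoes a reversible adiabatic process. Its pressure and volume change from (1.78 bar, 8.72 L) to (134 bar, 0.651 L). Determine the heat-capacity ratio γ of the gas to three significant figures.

γ ≈ 1.67

PV^γ = const ⇒ γ = ln(P₂/P₁) / ln(V₁/V₂).
γ = ln(134/1.78) / ln(8.72/0.651) = 1.665.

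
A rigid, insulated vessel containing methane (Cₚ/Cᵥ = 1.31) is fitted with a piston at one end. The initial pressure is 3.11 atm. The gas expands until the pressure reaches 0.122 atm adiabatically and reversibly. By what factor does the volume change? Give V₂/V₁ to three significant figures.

V₂/V₁ ≈ 11.8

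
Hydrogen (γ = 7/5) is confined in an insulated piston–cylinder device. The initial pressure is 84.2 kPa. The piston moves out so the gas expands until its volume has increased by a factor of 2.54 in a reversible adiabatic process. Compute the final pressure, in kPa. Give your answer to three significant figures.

Since PV^γ is constant along a reversible adiabat, P₂ = P₁ (V₁/V₂)^γ.
P₂ = 84.2 × (1/2.54)^(7/5) = 22.83 kPa.

P₂ ≈ 22.8 kPa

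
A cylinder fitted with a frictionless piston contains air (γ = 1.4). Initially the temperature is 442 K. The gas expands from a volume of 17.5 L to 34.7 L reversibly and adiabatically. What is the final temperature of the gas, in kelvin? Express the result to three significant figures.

Adiabatic: T₁V₁^(γ−1) = T₂V₂^(γ−1) ⇒ T₂ = T₁ (V₁/V₂)^(γ−1).
T₂ = 442 × (17.5/34.7)^(0.4) = 336.1 K.

T₂ ≈ 336 K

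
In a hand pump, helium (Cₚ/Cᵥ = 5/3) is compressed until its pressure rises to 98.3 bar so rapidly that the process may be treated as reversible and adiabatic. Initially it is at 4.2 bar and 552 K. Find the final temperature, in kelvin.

Adiabatic: T₂/T₁ = (P₂/P₁)^((γ−1)/γ).
T₂ = 552 × (98.3/4.2)^(2/5) = 1948 K.

T₂ ≈ 1950 K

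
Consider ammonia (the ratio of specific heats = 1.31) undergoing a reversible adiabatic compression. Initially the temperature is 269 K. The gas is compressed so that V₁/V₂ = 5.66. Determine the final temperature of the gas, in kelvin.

T₂ ≈ 460 K

For a reversible adiabat TV^(γ−1) is constant, so T₂ = T₁ (V₁/V₂)^(γ−1).
T₂ = 269 × 5.66^(0.31) = 460.4 K.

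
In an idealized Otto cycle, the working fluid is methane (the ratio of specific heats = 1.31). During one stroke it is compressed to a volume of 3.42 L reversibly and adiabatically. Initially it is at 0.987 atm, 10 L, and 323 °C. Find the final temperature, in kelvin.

For a reversible adiabat TV^(γ−1) is constant, so T₂ = T₁ (V₁/V₂)^(γ−1).
T₁ = 323 °C = 596.1 K.
T₂ = 596.1 × (10/3.42)^(0.31) = 831.4 K.

T₂ ≈ 831 K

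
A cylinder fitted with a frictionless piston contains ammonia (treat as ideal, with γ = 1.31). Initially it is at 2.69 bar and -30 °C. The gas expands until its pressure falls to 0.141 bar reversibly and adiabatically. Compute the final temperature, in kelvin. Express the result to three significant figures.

T₂ ≈ 121 K

Adiabatic: T₂/T₁ = (P₂/P₁)^((γ−1)/γ).
T₁ = -30 °C = 243.1 K.
T₂ = 243.1 × (0.141/2.69)^(0.237) = 121 K.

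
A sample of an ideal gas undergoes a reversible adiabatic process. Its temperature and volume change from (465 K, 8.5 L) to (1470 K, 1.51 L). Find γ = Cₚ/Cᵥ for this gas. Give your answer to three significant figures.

γ ≈ 1.67

TV^(γ−1) = const ⇒ γ − 1 = ln(T₂/T₁) / ln(V₁/V₂).
γ = 1 + ln(1470/465) / ln(8.5/1.51) = 1.666.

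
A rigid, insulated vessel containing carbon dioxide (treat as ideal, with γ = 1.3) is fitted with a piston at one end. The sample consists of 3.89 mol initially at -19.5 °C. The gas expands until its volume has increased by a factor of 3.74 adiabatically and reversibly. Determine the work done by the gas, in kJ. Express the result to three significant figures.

W ≈ 8.94 kJ

For a reversible adiabat TV^(γ−1) is constant, so T₂ = T₁ (V₁/V₂)^(γ−1).
T₁ = -19.5 °C = 253.6 K.
T₂ = 253.6 × (1/3.74)^(0.3) = 170.8 K.
Q = 0, so ΔU = W_on_gas = nCᵥΔT with Cᵥ = R/(γ−1) = 27.71 J/(mol·K).
ΔU = 3.89 × 27.71 × (170.8 − 253.6) = -8936 J.
Work done by the gas = −ΔU = 8936 J.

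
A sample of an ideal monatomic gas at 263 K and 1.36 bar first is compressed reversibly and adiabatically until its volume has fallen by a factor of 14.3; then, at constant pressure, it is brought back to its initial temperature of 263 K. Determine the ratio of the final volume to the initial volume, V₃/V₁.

For a monatomic ideal gas γ = 5/3.
Adiabatic step: V₂/V₁ = 0.06993; T₂ = T₁·14.3^(2/3) = 1549 K.
Isobaric step: V₃/V₂ = T₃/T₂ = 263/1549.
V₃/V₁ = (V₂/V₁)(V₃/V₂) = 0.06993 × (263/1549) = 0.01187.

V₃/V₁ ≈ 0.0119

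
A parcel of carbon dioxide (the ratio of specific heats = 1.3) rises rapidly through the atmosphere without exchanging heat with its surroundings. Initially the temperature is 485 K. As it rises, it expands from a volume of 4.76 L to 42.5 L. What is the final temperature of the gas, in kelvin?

T₂ ≈ 251 K

Adiabatic: T₁V₁^(γ−1) = T₂V₂^(γ−1) ⇒ T₂ = T₁ (V₁/V₂)^(γ−1).
T₂ = 485 × (4.76/42.5)^(0.3) = 251.5 K.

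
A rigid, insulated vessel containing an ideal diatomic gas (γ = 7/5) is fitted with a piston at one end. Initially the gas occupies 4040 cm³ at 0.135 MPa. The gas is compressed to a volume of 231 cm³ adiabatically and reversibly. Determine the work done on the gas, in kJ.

W ≈ 2.92 kJ

P₂ = P₁(V₁/V₂)^γ = 0.135×(4040/231)^(7/5) = 7.417 MPa.
For a reversible adiabat, W_by_gas = (P₁V₁ − P₂V₂)/(γ−1).
W_by = (135000×0.00404 − 7.417×10^6×0.000231) / (2/5) = -2920 J.
W_on_gas = −W_by = 2920 J.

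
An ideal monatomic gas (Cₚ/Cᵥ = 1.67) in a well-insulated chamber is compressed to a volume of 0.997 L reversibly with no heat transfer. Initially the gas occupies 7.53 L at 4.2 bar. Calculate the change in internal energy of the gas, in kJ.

ΔU ≈ 13.6 kJ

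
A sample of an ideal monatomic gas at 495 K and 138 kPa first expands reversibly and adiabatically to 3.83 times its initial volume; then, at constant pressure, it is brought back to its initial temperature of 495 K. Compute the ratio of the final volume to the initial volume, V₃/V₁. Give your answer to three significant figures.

For a monatomic ideal gas γ = 5/3.
Adiabatic step: V₂/V₁ = 3.83; T₂ = T₁·(1/3.83)^(2/3) = 202.2 K.
Isobaric step: V₃/V₂ = T₃/T₂ = 495/202.2.
V₃/V₁ = (V₂/V₁)(V₃/V₂) = 3.83 × (495/202.2) = 9.376.

V₃/V₁ ≈ 9.38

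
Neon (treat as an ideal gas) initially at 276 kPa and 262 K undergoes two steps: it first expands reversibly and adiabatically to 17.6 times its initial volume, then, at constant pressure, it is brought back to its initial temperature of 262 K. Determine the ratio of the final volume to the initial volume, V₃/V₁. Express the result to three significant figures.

V₃/V₁ ≈ 119

For a monatomic ideal gas γ = 5/3.
Adiabatic step: V₂/V₁ = 17.6; T₂ = T₁·(1/17.6)^(2/3) = 38.72 K.
Isobaric step: V₃/V₂ = T₃/T₂ = 262/38.72.
V₃/V₁ = (V₂/V₁)(V₃/V₂) = 17.6 × (262/38.72) = 119.1.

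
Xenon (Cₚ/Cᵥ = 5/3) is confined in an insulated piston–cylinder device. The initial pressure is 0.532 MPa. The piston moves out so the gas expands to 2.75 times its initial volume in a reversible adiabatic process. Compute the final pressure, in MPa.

Since PV^γ is constant along a reversible adiabat, P₂ = P₁ (V₁/V₂)^γ.
P₂ = 0.532 × (1/2.75)^(5/3) = 0.09856 MPa.

P₂ ≈ 0.0986 MPa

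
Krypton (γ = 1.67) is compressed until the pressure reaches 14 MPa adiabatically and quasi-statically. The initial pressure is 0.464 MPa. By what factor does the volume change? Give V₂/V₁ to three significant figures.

From PV^γ = const, V₂/V₁ = (P₁/P₂)^(1/γ).
V₂/V₁ = (0.464/14)^(0.599) = 0.13.

V₂/V₁ ≈ 0.130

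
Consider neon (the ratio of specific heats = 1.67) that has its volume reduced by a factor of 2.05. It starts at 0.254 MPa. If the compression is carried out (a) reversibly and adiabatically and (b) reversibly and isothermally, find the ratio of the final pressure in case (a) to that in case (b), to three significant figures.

P_adiabatic / P_isothermal ≈ 1.62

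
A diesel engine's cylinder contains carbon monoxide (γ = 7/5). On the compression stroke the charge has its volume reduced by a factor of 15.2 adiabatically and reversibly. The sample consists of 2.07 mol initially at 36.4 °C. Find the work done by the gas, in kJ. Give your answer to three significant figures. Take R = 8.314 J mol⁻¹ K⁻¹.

Adiabatic: T₁V₁^(γ−1) = T₂V₂^(γ−1) ⇒ T₂ = T₁ (V₁/V₂)^(γ−1).
T₁ = 36.4 °C = 309.5 K.
T₂ = 309.5 × 15.2^(2/5) = 919.3 K.
Q = 0, so ΔU = W_on_gas = nCᵥΔT with Cᵥ = R/(γ−1) = 20.79 J/(mol·K).
ΔU = 2.07 × 20.79 × (919.3 − 309.5) = 26240 J.
Work done by the gas = −ΔU = -26240 J.

W ≈ -26.2 kJ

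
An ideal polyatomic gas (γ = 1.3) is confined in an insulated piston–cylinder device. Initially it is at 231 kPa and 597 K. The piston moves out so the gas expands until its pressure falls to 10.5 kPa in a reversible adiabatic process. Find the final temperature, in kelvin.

Along an adiabat T P^((1−γ)/γ) is constant, so T₂ = T₁ (P₂/P₁)^((γ−1)/γ).
T₂ = 597 × (10.5/231)^(0.231) = 292.5 K.

T₂ ≈ 293 K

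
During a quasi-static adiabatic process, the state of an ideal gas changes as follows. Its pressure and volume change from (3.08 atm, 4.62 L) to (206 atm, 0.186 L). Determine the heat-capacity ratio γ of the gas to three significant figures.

γ ≈ 1.31

PV^γ = const ⇒ γ = ln(P₂/P₁) / ln(V₁/V₂).
γ = ln(206/3.08) / ln(4.62/0.186) = 1.308.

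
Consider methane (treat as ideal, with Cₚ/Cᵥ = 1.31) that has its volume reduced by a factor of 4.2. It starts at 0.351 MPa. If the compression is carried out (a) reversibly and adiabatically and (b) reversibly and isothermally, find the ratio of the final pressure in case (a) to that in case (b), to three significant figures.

P_adiabatic / P_isothermal ≈ 1.56

Isothermal: P_b = P₁(V₁/V₂) = 0.351×4.2.
Adiabatic: P_a = P₁(V₁/V₂)^γ = 0.351×4.2^(1.31).
P_a/P_b = (V₁/V₂)^(γ−1) = 4.2^(0.31) = 1.56.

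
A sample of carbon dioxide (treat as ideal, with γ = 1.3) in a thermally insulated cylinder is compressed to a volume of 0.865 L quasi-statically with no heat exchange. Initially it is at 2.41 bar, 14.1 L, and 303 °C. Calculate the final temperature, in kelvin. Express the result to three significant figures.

T₂ ≈ 1330 K

For a reversible adiabat TV^(γ−1) is constant, so T₂ = T₁ (V₁/V₂)^(γ−1).
T₁ = 303 °C = 576.1 K.
T₂ = 576.1 × (14.1/0.865)^(0.3) = 1331 K.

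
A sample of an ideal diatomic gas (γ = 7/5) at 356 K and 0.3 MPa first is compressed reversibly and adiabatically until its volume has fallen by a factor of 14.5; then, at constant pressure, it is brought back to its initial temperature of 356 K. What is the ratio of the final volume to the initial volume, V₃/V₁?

V₃/V₁ ≈ 0.0237

Adiabatic step: V₂/V₁ = 0.06897; T₂ = T₁·14.5^(2/5) = 1038 K.
Isobaric step: V₃/V₂ = T₃/T₂ = 356/1038.
V₃/V₁ = (V₂/V₁)(V₃/V₂) = 0.06897 × (356/1038) = 0.02366.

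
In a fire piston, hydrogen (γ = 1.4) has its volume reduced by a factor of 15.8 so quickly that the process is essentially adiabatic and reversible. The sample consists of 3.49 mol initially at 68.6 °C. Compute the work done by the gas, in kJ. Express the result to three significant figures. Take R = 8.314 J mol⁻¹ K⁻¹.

Adiabatic: T₁V₁^(γ−1) = T₂V₂^(γ−1) ⇒ T₂ = T₁ (V₁/V₂)^(γ−1).
T₁ = 68.6 °C = 341.8 K.
T₂ = 341.8 × 15.8^(0.4) = 1031 K.
Q = 0, so ΔU = W_on_gas = nCᵥΔT with Cᵥ = R/(γ−1) = 20.79 J/(mol·K).
ΔU = 3.49 × 20.79 × (1031 − 341.8) = 49980 J.
Work done by the gas = −ΔU = -49980 J.

W ≈ -50.0 kJ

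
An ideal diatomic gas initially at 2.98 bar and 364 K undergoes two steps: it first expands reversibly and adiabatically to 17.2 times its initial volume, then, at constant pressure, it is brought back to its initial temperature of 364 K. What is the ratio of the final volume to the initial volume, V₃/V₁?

V₃/V₁ ≈ 53.7

For a diatomic ideal gas γ = 7/5.
Adiabatic step: V₂/V₁ = 17.2; T₂ = T₁·(1/17.2)^(2/5) = 116.7 K.
Isobaric step: V₃/V₂ = T₃/T₂ = 364/116.7.
V₃/V₁ = (V₂/V₁)(V₃/V₂) = 17.2 × (364/116.7) = 53.67.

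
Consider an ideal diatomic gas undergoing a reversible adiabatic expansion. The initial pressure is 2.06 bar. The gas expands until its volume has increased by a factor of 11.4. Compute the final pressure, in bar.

Adiabatic: P₁V₁^γ = P₂V₂^γ ⇒ P₂ = P₁ (V₁/V₂)^γ.
For a diatomic ideal gas γ = 7/5.
P₂ = 2.06 × (1/11.4)^(7/5) = 0.06827 bar.

P₂ ≈ 0.0683 bar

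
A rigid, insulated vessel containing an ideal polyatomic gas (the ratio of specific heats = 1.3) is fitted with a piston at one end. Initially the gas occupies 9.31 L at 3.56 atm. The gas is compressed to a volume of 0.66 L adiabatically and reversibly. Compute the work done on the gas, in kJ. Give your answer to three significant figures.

P₂ = P₁(V₁/V₂)^γ = 3.56×(9.31/0.66)^(1.3) = 111.1 atm.
For a reversible adiabat, W_by_gas = (P₁V₁ − P₂V₂)/(γ−1).
W_by = (360700×0.00931 − 1.126×10^7×0.00066) / (0.3) = -13570 J.
W_on_gas = −W_by = 13570 J.

W ≈ 13.6 kJ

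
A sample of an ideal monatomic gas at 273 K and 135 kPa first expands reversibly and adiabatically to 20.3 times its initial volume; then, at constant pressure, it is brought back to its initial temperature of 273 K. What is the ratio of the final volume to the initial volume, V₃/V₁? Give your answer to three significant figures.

For a monatomic ideal gas γ = 5/3.
Adiabatic step: V₂/V₁ = 20.3; T₂ = T₁·(1/20.3)^(2/3) = 36.69 K.
Isobaric step: V₃/V₂ = T₃/T₂ = 273/36.69.
V₃/V₁ = (V₂/V₁)(V₃/V₂) = 20.3 × (273/36.69) = 151.1.

V₃/V₁ ≈ 151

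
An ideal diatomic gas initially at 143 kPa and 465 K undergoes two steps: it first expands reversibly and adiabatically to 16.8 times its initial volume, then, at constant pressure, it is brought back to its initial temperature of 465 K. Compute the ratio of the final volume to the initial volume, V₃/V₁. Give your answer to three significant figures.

For a diatomic ideal gas γ = 7/5.
Adiabatic step: V₂/V₁ = 16.8; T₂ = T₁·(1/16.8)^(2/5) = 150.4 K.
Isobaric step: V₃/V₂ = T₃/T₂ = 465/150.4.
V₃/V₁ = (V₂/V₁)(V₃/V₂) = 16.8 × (465/150.4) = 51.93.

V₃/V₁ ≈ 51.9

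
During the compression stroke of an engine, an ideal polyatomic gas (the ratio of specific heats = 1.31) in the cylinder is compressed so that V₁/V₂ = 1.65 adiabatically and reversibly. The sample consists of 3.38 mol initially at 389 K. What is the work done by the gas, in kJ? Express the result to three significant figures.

Adiabatic: T₁V₁^(γ−1) = T₂V₂^(γ−1) ⇒ T₂ = T₁ (V₁/V₂)^(γ−1).
T₂ = 389 × 1.65^(0.31) = 454.3 K.
Q = 0, so ΔU = W_on_gas = nCᵥΔT with Cᵥ = R/(γ−1) = 26.82 J/(mol·K).
ΔU = 3.38 × 26.82 × (454.3 − 389) = 5922 J.
Work done by the gas = −ΔU = -5922 J.

W ≈ -5.92 kJ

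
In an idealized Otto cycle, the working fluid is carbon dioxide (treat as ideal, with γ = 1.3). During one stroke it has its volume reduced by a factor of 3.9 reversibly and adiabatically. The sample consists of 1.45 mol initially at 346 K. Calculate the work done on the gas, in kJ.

W ≈ 7.01 kJ

For a reversible adiabat TV^(γ−1) is constant, so T₂ = T₁ (V₁/V₂)^(γ−1).
T₂ = 346 × 3.9^(0.3) = 520.5 K.
Q = 0, so ΔU = W_on_gas = nCᵥΔT with Cᵥ = R/(γ−1) = 27.71 J/(mol·K).
ΔU = 1.45 × 27.71 × (520.5 − 346) = 7011 J.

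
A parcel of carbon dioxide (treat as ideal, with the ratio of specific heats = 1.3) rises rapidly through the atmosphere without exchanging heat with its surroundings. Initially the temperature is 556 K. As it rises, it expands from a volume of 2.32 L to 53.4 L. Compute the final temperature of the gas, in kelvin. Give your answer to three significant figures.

T₂ ≈ 217 K

For a reversible adiabat TV^(γ−1) is constant, so T₂ = T₁ (V₁/V₂)^(γ−1).
T₂ = 556 × (2.32/53.4)^(0.3) = 217 K.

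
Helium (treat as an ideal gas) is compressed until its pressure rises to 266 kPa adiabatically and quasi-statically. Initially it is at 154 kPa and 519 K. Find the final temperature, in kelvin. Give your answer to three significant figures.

T₂ ≈ 646 K

Adiabatic: T₂/T₁ = (P₂/P₁)^((γ−1)/γ).
For a monatomic ideal gas γ = 5/3, so (γ−1)/γ = 2/5.
T₂ = 519 × (266/154)^(2/5) = 645.8 K.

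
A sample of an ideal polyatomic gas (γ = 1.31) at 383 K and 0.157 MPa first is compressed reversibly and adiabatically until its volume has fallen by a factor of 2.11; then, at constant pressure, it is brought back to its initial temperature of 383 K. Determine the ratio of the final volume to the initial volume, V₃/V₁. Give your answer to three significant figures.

Adiabatic step: V₂/V₁ = 0.4739; T₂ = T₁·2.11^(0.31) = 482.8 K.
Isobaric step: V₃/V₂ = T₃/T₂ = 383/482.8.
V₃/V₁ = (V₂/V₁)(V₃/V₂) = 0.4739 × (383/482.8) = 0.376.

V₃/V₁ ≈ 0.376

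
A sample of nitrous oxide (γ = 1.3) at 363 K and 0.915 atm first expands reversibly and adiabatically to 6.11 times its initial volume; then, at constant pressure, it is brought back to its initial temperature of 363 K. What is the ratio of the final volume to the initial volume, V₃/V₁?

V₃/V₁ ≈ 10.5

Adiabatic step: V₂/V₁ = 6.11; T₂ = T₁·(1/6.11)^(0.3) = 210.9 K.
Isobaric step: V₃/V₂ = T₃/T₂ = 363/210.9.
V₃/V₁ = (V₂/V₁)(V₃/V₂) = 6.11 × (363/210.9) = 10.52.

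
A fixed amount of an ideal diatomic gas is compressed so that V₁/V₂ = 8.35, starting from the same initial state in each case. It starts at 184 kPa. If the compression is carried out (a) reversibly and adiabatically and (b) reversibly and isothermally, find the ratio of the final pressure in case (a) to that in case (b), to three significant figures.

For a diatomic ideal gas γ = 7/5.
Isothermal: P_b = P₁(V₁/V₂) = 184×8.35.
Adiabatic: P_a = P₁(V₁/V₂)^γ = 184×8.35^(7/5).
P_a/P_b = (V₁/V₂)^(γ−1) = 8.35^(2/5) = 2.337.

P_adiabatic / P_isothermal ≈ 2.34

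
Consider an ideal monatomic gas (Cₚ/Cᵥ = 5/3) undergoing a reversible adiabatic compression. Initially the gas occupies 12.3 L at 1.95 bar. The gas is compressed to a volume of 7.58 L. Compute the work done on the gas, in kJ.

P₂ = P₁(V₁/V₂)^γ = 1.95×(12.3/7.58)^(5/3) = 4.369 bar.
For a reversible adiabat, W_by_gas = (P₁V₁ − P₂V₂)/(γ−1).
W_by = (195000×0.0123 − 436900×0.00758) / (2/3) = -1370 J.
W_on_gas = −W_by = 1370 J.

W ≈ 1.37 kJ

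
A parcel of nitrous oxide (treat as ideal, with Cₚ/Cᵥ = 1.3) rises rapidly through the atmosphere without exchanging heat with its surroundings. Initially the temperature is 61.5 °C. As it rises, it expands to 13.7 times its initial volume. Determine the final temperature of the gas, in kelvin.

Adiabatic: T₁V₁^(γ−1) = T₂V₂^(γ−1) ⇒ T₂ = T₁ (V₁/V₂)^(γ−1).
T₁ = 61.5 °C = 334.6 K.
T₂ = 334.6 × (1/13.7)^(0.3) = 152.6 K.

T₂ ≈ 153 K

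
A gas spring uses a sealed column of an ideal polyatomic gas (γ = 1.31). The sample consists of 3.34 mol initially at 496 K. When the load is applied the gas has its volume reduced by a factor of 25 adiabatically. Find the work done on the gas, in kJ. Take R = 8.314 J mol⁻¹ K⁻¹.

W ≈ 76.1 kJ

Adiabatic: T₁V₁^(γ−1) = T₂V₂^(γ−1) ⇒ T₂ = T₁ (V₁/V₂)^(γ−1).
T₂ = 496 × 25^(0.31) = 1345 K.
Q = 0, so ΔU = W_on_gas = nCᵥΔT with Cᵥ = R/(γ−1) = 26.82 J/(mol·K).
ΔU = 3.34 × 26.82 × (1345 − 496) = 76080 J.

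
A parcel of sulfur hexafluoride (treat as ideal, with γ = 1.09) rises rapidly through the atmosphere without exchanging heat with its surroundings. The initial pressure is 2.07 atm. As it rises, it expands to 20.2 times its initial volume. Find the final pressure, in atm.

Adiabatic: P₁V₁^γ = P₂V₂^γ ⇒ P₂ = P₁ (V₁/V₂)^γ.
P₂ = 2.07 × (1/20.2)^(1.09) = 0.07819 atm.

P₂ ≈ 0.0782 atm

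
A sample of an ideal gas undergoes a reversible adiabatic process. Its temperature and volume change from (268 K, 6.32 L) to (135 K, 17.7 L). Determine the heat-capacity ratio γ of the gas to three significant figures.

γ ≈ 1.67

TV^(γ−1) = const ⇒ γ − 1 = ln(T₂/T₁) / ln(V₁/V₂).
γ = 1 + ln(135/268) / ln(6.32/17.7) = 1.666.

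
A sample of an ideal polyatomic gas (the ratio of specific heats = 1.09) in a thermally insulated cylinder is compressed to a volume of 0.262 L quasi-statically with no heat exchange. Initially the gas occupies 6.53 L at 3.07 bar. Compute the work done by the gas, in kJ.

W ≈ -7.48 kJ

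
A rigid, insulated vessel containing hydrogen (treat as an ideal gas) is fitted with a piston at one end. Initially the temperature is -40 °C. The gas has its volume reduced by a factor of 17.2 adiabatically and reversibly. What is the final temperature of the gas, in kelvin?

Adiabatic: T₁V₁^(γ−1) = T₂V₂^(γ−1) ⇒ T₂ = T₁ (V₁/V₂)^(γ−1).
For a diatomic ideal gas γ = 7/5, so γ−1 = 2/5.
T₁ = -40 °C = 233.1 K.
T₂ = 233.1 × 17.2^(2/5) = 727.5 K.

T₂ ≈ 728 K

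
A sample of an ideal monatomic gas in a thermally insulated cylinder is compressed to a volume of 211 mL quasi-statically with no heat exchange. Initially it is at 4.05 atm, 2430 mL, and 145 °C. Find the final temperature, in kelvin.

T₂ ≈ 2130 K

For a reversible adiabat TV^(γ−1) is constant, so T₂ = T₁ (V₁/V₂)^(γ−1).
γ = 5/3 for a monatomic ideal gas.
T₁ = 145 °C = 418.1 K.
T₂ = 418.1 × (2430/211)^(2/3) = 2132 K.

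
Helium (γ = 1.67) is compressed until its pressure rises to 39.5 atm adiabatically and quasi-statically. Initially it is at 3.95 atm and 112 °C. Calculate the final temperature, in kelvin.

T₂ ≈ 970 K

Along an adiabat T P^((1−γ)/γ) is constant, so T₂ = T₁ (P₂/P₁)^((γ−1)/γ).
T₁ = 112 °C = 385.1 K.
T₂ = 385.1 × (39.5/3.95)^(0.401) = 970.1 K.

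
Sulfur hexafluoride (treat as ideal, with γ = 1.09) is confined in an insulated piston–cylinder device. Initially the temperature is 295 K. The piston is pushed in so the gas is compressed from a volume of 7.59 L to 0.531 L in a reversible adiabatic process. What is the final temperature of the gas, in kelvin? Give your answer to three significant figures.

T₂ ≈ 375 K

Adiabatic: T₁V₁^(γ−1) = T₂V₂^(γ−1) ⇒ T₂ = T₁ (V₁/V₂)^(γ−1).
T₂ = 295 × (7.59/0.531)^(0.09) = 374.8 K.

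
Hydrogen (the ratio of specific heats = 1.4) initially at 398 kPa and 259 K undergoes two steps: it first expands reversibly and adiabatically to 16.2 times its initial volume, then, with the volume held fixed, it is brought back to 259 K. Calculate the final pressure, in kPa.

P₃ ≈ 24.6 kPa

Adiabatic step (PV^γ = const): P₂ = 398×(1/16.2)^(1.4) = 8.064 kPa; T₂ = 259×(1/16.2)^(0.4) = 85.01 K.
Isochoric: P₃ = P₂(T₃/T₂) = 8.064 × (259/85.01) = 24.57 kPa.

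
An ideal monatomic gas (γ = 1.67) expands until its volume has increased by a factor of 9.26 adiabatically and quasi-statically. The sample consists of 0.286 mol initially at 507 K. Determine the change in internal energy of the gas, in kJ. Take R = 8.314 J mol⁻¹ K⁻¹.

Adiabatic: T₁V₁^(γ−1) = T₂V₂^(γ−1) ⇒ T₂ = T₁ (V₁/V₂)^(γ−1).
T₂ = 507 × (1/9.26)^(0.67) = 114.1 K.
Q = 0, so ΔU = W_on_gas = nCᵥΔT with Cᵥ = R/(γ−1) = 12.41 J/(mol·K).
ΔU = 0.286 × 12.41 × (114.1 − 507) = -1394 J.

ΔU ≈ -1.39 kJ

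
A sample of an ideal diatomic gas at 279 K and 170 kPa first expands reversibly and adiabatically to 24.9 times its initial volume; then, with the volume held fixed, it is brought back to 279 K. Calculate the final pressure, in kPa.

For a diatomic ideal gas γ = 7/5.
Adiabatic step (PV^γ = const): P₂ = 170×(1/24.9)^(7/5) = 1.887 kPa; T₂ = 279×(1/24.9)^(2/5) = 77.11 K.
Isochoric: P₃ = P₂(T₃/T₂) = 1.887 × (279/77.11) = 6.827 kPa.

P₃ ≈ 6.83 kPa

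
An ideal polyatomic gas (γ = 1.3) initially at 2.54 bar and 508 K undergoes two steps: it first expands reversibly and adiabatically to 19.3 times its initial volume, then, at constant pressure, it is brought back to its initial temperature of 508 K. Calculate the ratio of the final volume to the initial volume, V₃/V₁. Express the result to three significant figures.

V₃/V₁ ≈ 46.9

Adiabatic step: V₂/V₁ = 19.3; T₂ = T₁·(1/19.3)^(0.3) = 209 K.
Isobaric step: V₃/V₂ = T₃/T₂ = 508/209.
V₃/V₁ = (V₂/V₁)(V₃/V₂) = 19.3 × (508/209) = 46.91.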